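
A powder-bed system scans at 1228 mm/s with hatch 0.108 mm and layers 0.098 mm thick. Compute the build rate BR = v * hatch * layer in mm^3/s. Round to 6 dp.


Rate = 1228 * 0.108 * 0.098 = 12.997152 mm^3/s


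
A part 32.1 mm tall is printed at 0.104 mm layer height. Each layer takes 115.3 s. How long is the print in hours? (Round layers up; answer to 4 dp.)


Layers = ceil(32.1/0.104) = 309
t = 309 * 115.3 / 3600 = 9.8966 hrs


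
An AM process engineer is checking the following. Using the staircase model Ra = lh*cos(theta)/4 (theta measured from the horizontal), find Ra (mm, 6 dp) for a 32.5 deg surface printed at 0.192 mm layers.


Ra = 0.192 * cos(32.5) / 4 = 0.040483 mm


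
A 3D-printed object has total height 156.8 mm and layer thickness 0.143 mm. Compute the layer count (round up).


Layers = ceil(156.8/0.143) = 1097


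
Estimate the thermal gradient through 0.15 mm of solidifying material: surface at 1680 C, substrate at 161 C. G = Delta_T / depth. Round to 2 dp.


G = (1680-161)/0.15 = 10126.67 C/mm


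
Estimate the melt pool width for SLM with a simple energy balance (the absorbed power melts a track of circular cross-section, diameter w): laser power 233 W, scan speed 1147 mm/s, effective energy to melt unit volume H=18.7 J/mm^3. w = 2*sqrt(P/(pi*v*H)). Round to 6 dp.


w = 2*sqrt(233/(pi*1147*18.7)) = 0.117606 mm


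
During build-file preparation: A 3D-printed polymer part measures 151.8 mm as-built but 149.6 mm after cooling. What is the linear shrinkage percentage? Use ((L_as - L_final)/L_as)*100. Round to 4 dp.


Shrinkage = ((151.8-149.6)/151.8)*100 = 1.4493 %


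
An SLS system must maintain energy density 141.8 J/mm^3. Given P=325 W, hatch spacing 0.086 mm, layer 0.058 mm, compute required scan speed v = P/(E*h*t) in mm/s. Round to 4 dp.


v = 325 / (141.8*0.086*0.058) = 459.4949 mm/s


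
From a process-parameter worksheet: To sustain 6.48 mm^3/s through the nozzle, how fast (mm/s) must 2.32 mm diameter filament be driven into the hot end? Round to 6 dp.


A = pi*(2.32/2)^2 = 4.227327
v = 6.48 / 4.227327 = 1.532884 mm/s


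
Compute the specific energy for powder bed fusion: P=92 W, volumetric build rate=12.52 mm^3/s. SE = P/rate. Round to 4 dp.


SE = 92 / 12.52 = 7.3482 J/mm^3


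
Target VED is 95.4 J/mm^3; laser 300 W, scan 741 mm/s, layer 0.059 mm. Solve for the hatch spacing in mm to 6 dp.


h = 300 / (95.4*741*0.059) = 0.071929 mm


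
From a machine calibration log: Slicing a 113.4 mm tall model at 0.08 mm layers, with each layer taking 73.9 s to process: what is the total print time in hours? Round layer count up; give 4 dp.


Layers = ceil(113.4/0.08) = 1418
t = 1418 * 73.9 / 3600 = 29.1084 hrs


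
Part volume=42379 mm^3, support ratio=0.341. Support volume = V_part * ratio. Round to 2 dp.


V_support = 42379 * 0.341 = 14451.24 mm^3


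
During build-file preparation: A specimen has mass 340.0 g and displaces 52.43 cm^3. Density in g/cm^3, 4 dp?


rho = 340.0 / 52.43 = 6.4848 g/cm^3


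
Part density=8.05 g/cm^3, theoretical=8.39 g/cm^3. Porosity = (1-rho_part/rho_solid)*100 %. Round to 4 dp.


Porosity = (1-8.05/8.39)*100 = 4.0524 %


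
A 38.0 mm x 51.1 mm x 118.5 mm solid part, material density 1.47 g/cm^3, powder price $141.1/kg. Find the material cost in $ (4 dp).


V = 38.0 * 51.1 * 118.5 = 230103.3 mm^3 = 230.1033 cm^3
Mass = 230.1033 * 1.47 / 1000 = 0.33825185 kg
Cost = 0.33825185 * 141.1 = 47.7273 $


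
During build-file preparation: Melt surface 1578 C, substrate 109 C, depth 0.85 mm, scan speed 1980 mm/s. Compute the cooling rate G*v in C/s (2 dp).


G = (1578-109)/0.85 = 1728.23529412 C/mm
CR = 1728.23529412 * 1980 = 3421905.88 C/s


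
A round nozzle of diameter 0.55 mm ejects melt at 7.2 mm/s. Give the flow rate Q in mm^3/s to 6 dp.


A = pi*(0.55/2)^2 = 0.23758294 mm^2
Q = 0.23758294 * 7.2 = 1.710597 mm^3/s


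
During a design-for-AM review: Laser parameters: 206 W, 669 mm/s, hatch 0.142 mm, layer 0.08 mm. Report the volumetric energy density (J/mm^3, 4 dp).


E = 206 / (669*0.142*0.08) = 27.1058 J/mm^3


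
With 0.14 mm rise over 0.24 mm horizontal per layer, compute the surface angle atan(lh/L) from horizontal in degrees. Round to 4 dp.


angle = atan(0.14/0.24) = 30.2564 degrees


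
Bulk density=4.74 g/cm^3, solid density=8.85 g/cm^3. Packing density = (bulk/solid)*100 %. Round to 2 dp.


Packing = (4.74/8.85)*100 = 53.56 %


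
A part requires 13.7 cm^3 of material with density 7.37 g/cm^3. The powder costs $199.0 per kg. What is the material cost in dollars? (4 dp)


Mass = 13.7*7.37/1000 = 0.100969 kg
Cost = 0.100969 * 199.0 = 20.0928 $


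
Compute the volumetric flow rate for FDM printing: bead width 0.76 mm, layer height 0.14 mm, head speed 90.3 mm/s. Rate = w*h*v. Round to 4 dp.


Rate = 0.76 * 0.14 * 90.3 = 9.6079 mm^3/s


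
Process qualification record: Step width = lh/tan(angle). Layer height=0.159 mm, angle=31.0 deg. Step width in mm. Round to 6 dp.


step = 0.159 / tan(31.0) = 0.26462 mm


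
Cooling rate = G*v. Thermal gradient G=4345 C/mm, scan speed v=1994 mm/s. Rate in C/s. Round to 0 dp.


CR = 4345 * 1994 = 8663930 C/s


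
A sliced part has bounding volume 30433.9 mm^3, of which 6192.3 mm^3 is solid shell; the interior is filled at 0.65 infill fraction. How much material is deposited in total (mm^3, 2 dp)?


V_infill = (30433.9 - 6192.3) * 0.65 = 15757.04
V_total = 6192.3 + 15757.04 = 21949.34 mm^3


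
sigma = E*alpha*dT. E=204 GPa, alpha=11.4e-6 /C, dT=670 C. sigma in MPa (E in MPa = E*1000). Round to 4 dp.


sigma = 204*1000 * 11.4e-6 * 670 = 1558.152 MPa


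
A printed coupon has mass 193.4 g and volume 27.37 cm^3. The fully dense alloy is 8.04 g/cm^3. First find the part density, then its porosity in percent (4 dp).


rho_part = 193.4 / 27.37 = 7.0661308 g/cm^3
Porosity = (1 - 7.0661308/8.04)*100 = 12.1128 %


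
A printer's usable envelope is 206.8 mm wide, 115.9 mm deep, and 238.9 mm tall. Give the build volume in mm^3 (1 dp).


V = 206.8 * 115.9 * 238.9 = 5725983.9 mm^3


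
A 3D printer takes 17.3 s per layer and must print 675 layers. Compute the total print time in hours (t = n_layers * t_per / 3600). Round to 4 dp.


t = 675 * 17.3 / 3600 = 3.2438 hrs


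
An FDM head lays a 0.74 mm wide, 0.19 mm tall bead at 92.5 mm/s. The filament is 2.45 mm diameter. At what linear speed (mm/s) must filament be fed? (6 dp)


Q = 0.74 * 0.19 * 92.5 = 13.0055 mm^3/s
A_fil = pi*(2.45/2)^2 = 4.71435248 mm^2
v_feed = 13.0055 / 4.71435248 = 2.758703 mm/s


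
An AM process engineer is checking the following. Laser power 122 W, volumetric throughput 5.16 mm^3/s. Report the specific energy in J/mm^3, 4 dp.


SE = 122 / 5.16 = 23.6434 J/mm^3


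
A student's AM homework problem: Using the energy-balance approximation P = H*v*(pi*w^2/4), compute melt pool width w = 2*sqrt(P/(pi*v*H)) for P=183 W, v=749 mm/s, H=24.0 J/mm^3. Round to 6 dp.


w = 2*sqrt(183/(pi*749*24.0)) = 0.11385 mm


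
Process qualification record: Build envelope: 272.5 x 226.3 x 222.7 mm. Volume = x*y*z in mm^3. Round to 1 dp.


V = 272.5 * 226.3 * 222.7 = 13733185.2 mm^3


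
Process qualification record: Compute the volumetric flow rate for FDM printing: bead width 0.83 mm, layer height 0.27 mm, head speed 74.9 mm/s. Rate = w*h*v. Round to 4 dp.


Rate = 0.83 * 0.27 * 74.9 = 16.7851 mm^3/s


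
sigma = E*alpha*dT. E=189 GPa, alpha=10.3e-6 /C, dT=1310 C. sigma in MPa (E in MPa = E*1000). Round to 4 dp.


sigma = 189*1000 * 10.3e-6 * 1310 = 2550.177 MPa


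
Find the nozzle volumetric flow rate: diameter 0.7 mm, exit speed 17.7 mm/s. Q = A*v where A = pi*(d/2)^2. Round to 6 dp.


A = pi*(0.7/2)^2 = 0.3848451 mm^2
Q = 0.3848451 * 17.7 = 6.811758 mm^3/s


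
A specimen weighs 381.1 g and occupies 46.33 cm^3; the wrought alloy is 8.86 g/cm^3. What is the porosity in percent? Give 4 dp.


rho_part = 381.1 / 46.33 = 8.22577164 g/cm^3
Porosity = (1 - 8.22577164/8.86)*100 = 7.1583 %


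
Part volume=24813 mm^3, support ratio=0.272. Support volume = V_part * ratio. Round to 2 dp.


V_support = 24813 * 0.272 = 6749.14 mm^3


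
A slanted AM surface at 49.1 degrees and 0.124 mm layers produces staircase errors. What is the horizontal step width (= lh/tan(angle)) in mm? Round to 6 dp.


step = 0.124 / tan(49.1) = 0.107412 mm


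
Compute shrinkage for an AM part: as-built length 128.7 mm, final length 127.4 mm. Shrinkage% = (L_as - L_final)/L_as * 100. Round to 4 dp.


Shrinkage = ((128.7-127.4)/128.7)*100 = 1.0101 %


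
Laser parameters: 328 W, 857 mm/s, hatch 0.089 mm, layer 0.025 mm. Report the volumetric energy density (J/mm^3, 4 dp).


E = 328 / (857*0.089*0.025) = 172.0137 J/mm^3


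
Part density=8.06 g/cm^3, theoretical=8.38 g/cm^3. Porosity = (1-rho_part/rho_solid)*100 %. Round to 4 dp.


Porosity = (1-8.06/8.38)*100 = 3.8186 %


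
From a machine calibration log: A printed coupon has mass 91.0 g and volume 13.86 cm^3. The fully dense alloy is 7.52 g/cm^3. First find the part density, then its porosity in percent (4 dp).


rho_part = 91.0 / 13.86 = 6.56565657 g/cm^3
Porosity = (1 - 6.56565657/7.52)*100 = 12.6907 %


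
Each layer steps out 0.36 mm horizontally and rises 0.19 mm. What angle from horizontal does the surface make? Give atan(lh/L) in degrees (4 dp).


angle = atan(0.19/0.36) = 27.8241 degrees


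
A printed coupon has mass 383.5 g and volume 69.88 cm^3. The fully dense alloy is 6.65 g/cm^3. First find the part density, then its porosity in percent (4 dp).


rho_part = 383.5 / 69.88 = 5.48797939 g/cm^3
Porosity = (1 - 5.48797939/6.65)*100 = 17.474 %


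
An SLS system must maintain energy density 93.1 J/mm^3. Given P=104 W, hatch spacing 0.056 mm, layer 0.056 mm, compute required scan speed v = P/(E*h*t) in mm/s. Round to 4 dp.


v = 104 / (93.1*0.056*0.056) = 356.2112 mm/s


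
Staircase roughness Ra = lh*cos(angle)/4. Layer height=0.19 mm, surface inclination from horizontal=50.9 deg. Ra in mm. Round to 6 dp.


Ra = 0.19 * cos(50.9) / 4 = 0.029957 mm


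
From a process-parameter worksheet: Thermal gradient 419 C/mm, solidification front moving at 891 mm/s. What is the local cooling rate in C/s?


CR = 419 * 891 = 373329 C/s


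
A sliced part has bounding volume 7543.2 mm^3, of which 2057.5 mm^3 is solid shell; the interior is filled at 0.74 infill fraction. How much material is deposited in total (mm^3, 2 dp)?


V_infill = (7543.2 - 2057.5) * 0.74 = 4059.42
V_total = 2057.5 + 4059.42 = 6116.92 mm^3


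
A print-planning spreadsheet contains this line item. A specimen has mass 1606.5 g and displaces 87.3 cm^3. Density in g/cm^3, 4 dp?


rho = 1606.5 / 87.3 = 18.4021 g/cm^3


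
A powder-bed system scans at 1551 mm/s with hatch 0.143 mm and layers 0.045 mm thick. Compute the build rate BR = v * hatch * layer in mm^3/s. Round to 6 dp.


Rate = 1551 * 0.143 * 0.045 = 9.980685 mm^3/s


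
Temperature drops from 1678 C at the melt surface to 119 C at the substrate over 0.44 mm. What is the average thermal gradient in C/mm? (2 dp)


G = (1678-119)/0.44 = 3543.18 C/mm


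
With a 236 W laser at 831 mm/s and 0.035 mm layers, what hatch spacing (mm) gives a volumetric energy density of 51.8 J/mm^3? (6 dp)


h = 236 / (51.8*831*0.035) = 0.156644 mm


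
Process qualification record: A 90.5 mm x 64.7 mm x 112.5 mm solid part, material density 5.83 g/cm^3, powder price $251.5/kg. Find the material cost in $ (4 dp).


V = 90.5 * 64.7 * 112.5 = 658726.875 mm^3 = 658.726875 cm^3
Mass = 658.726875 * 5.83 / 1000 = 3.84037768 kg
Cost = 3.84037768 * 251.5 = 965.855 $


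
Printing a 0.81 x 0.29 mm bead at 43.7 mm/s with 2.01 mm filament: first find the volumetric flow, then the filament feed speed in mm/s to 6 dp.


Q = 0.81 * 0.29 * 43.7 = 10.26513 mm^3/s
A_fil = pi*(2.01/2)^2 = 3.17308712 mm^2
v_feed = 10.26513 / 3.17308712 = 3.235061 mm/s


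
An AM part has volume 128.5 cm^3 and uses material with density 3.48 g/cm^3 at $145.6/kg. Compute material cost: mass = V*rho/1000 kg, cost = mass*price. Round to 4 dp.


Mass = 128.5*3.48/1000 = 0.44718 kg
Cost = 0.44718 * 145.6 = 65.1094 $


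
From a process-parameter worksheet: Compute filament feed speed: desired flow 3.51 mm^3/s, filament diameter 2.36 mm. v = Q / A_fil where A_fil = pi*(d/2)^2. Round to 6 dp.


A = pi*(2.36/2)^2 = 4.374354
v = 3.51 / 4.374354 = 0.802404 mm/s


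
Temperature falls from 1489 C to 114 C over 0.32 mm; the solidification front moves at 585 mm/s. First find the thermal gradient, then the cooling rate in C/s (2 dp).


G = (1489-114)/0.32 = 4296.875 C/mm
CR = 4296.875 * 585 = 2513671.88 C/s


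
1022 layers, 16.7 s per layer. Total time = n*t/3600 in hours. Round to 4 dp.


t = 1022 * 16.7 / 3600 = 4.7409 hrs


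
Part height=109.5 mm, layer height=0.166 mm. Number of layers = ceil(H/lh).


Layers = ceil(109.5/0.166) = 660


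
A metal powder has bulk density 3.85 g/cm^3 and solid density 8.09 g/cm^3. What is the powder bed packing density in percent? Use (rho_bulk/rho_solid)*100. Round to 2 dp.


Packing = (3.85/8.09)*100 = 47.59 %


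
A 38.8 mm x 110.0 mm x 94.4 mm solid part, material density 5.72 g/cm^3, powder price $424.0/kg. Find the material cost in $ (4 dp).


V = 38.8 * 110.0 * 94.4 = 402899.2 mm^3 = 402.8992 cm^3
Mass = 402.8992 * 5.72 / 1000 = 2.30458342 kg
Cost = 2.30458342 * 424.0 = 977.1434 $


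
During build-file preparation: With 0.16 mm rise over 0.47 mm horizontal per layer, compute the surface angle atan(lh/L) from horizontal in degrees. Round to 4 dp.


angle = atan(0.16/0.47) = 18.7999 degrees


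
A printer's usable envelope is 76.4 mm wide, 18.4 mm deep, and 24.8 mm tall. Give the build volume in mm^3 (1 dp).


V = 76.4 * 18.4 * 24.8 = 34862.8 mm^3


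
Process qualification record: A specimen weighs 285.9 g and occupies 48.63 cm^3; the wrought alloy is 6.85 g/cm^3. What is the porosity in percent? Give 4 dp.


rho_part = 285.9 / 48.63 = 5.87908698 g/cm^3
Porosity = (1 - 5.87908698/6.85)*100 = 14.1739 %


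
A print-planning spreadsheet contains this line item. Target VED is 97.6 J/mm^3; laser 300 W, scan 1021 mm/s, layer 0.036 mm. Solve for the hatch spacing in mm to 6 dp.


h = 300 / (97.6*1021*0.036) = 0.083626 mm


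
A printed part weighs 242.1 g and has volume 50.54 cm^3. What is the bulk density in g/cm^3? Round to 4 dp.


rho = 242.1 / 50.54 = 4.7903 g/cm^3


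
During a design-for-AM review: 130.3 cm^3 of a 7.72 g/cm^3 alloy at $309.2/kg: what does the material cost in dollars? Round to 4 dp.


Mass = 130.3*7.72/1000 = 1.005916 kg
Cost = 1.005916 * 309.2 = 311.0292 $


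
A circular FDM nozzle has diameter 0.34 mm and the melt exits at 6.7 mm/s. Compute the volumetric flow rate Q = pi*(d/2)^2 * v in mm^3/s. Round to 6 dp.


A = pi*(0.34/2)^2 = 0.09079203 mm^2
Q = 0.09079203 * 6.7 = 0.608307 mm^3/s


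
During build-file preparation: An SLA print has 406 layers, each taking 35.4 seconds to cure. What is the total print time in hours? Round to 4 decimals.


t = 406 * 35.4 / 3600 = 3.9923 hrs


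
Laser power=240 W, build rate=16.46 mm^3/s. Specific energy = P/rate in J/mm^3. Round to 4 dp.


SE = 240 / 16.46 = 14.5808 J/mm^3


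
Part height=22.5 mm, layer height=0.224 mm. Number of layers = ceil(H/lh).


Layers = ceil(22.5/0.224) = 101


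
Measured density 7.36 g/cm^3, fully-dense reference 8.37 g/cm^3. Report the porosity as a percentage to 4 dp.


Porosity = (1-7.36/8.37)*100 = 12.0669 %


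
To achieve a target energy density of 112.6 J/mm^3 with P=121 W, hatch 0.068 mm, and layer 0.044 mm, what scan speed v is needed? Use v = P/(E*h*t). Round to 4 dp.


v = 121 / (112.6*0.068*0.044) = 359.1579 mm/s


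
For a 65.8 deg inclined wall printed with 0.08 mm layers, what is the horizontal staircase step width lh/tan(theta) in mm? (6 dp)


step = 0.08 / tan(65.8) = 0.035953 mm


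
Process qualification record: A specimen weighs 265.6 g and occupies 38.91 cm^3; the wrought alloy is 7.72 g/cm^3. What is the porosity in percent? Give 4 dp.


rho_part = 265.6 / 38.91 = 6.82600874 g/cm^3
Porosity = (1 - 6.82600874/7.72)*100 = 11.5802 %


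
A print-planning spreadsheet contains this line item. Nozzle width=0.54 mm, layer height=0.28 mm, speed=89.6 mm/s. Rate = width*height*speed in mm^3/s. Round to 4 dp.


Rate = 0.54 * 0.28 * 89.6 = 13.5475 mm^3/s


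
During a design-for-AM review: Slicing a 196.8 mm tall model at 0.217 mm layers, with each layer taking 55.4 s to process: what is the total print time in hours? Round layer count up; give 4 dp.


Layers = ceil(196.8/0.217) = 907
t = 907 * 55.4 / 3600 = 13.9577 hrs


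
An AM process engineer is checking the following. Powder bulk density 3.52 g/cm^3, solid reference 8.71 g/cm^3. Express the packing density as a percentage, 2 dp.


Packing = (3.52/8.71)*100 = 40.41 %


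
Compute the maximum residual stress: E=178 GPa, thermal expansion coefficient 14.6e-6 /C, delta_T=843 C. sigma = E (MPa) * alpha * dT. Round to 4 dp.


sigma = 178*1000 * 14.6e-6 * 843 = 2190.7884 MPa


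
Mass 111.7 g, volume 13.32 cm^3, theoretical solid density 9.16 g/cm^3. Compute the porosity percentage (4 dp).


rho_part = 111.7 / 13.32 = 8.38588589 g/cm^3
Porosity = (1 - 8.38588589/9.16)*100 = 8.451 %


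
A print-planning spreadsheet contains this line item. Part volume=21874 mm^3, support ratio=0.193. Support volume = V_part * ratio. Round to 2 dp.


V_support = 21874 * 0.193 = 4221.68 mm^3


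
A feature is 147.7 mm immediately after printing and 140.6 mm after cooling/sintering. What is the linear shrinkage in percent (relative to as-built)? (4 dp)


Shrinkage = ((147.7-140.6)/147.7)*100 = 4.807 %


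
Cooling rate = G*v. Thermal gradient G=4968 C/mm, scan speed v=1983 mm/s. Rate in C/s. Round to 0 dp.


CR = 4968 * 1983 = 9851544 C/s


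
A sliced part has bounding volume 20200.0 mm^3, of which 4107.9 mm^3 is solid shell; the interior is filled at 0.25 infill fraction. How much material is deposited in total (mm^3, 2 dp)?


V_infill = (20200.0 - 4107.9) * 0.25 = 4023.03
V_total = 4107.9 + 4023.03 = 8130.93 mm^3


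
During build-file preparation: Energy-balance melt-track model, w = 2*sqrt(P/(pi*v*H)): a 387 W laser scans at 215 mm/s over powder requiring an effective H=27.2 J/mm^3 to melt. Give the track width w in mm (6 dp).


w = 2*sqrt(387/(pi*215*27.2)) = 0.290273 mm


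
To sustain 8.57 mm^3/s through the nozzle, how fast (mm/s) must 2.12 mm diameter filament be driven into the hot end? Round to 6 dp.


A = pi*(2.12/2)^2 = 3.529894
v = 8.57 / 3.529894 = 2.427835 mm/s


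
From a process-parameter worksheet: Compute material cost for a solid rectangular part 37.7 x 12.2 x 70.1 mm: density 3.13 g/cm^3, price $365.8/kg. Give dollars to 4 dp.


V = 37.7 * 12.2 * 70.1 = 32241.794 mm^3 = 32.241794 cm^3
Mass = 32.241794 * 3.13 / 1000 = 0.10091682 kg
Cost = 0.10091682 * 365.8 = 36.9154 $


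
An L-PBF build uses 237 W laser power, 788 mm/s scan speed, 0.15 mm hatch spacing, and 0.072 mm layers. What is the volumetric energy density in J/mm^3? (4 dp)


E = 237 / (788*0.15*0.072) = 27.8483 J/mm^3


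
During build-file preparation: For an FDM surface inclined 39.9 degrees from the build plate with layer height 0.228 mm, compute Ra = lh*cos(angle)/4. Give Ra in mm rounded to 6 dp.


Ra = 0.228 * cos(39.9) / 4 = 0.043728 mm


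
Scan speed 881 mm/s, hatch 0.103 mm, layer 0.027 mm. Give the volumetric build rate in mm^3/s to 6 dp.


Rate = 881 * 0.103 * 0.027 = 2.450061 mm^3/s


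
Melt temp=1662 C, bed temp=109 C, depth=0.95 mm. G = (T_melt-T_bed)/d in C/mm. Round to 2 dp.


G = (1662-109)/0.95 = 1634.74 C/mm


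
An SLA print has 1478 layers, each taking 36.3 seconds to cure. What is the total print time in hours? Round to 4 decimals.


t = 1478 * 36.3 / 3600 = 14.9032 hrs


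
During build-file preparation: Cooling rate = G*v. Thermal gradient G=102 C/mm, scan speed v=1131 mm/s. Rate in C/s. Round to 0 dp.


CR = 102 * 1131 = 115362 C/s


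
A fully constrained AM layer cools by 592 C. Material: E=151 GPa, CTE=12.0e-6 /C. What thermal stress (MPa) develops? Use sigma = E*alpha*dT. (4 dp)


sigma = 151*1000 * 12.0e-6 * 592 = 1072.704 MPa


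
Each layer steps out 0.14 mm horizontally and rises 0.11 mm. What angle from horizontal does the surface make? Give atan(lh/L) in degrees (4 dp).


angle = atan(0.11/0.14) = 38.1572 degrees


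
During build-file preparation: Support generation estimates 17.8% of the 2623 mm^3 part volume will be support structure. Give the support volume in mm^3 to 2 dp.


V_support = 2623 * 0.178 = 466.89 mm^3


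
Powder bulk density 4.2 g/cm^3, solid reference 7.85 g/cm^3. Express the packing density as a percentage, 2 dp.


Packing = (4.2/7.85)*100 = 53.5 %


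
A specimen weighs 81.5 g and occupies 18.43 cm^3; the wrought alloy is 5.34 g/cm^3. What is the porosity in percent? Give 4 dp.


rho_part = 81.5 / 18.43 = 4.42213782 g/cm^3
Porosity = (1 - 4.42213782/5.34)*100 = 17.1884 %


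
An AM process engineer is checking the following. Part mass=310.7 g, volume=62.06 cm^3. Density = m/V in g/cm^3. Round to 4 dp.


rho = 310.7 / 62.06 = 5.0064 g/cm^3


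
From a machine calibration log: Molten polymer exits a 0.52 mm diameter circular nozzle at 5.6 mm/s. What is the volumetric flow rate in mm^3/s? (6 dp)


A = pi*(0.52/2)^2 = 0.21237166 mm^2
Q = 0.21237166 * 5.6 = 1.189281 mm^3/s


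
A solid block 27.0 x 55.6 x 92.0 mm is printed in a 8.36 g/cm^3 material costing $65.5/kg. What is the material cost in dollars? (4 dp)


V = 27.0 * 55.6 * 92.0 = 138110.4 mm^3 = 138.1104 cm^3
Mass = 138.1104 * 8.36 / 1000 = 1.15460294 kg
Cost = 1.15460294 * 65.5 = 75.6265 $


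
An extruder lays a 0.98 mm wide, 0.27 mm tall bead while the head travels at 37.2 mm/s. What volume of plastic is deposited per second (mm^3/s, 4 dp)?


Rate = 0.98 * 0.27 * 37.2 = 9.8431 mm^3/s


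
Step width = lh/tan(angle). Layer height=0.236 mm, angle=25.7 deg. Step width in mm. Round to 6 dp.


step = 0.236 / tan(25.7) = 0.490372 mm


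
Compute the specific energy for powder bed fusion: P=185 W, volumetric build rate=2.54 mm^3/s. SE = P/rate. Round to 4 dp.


SE = 185 / 2.54 = 72.8346 J/mm^3


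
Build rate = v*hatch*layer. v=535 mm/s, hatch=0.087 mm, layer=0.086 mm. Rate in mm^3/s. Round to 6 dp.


Rate = 535 * 0.087 * 0.086 = 4.00287 mm^3/s


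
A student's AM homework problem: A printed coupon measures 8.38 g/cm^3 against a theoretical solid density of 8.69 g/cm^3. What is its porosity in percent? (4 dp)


Porosity = (1-8.38/8.69)*100 = 3.5673 %


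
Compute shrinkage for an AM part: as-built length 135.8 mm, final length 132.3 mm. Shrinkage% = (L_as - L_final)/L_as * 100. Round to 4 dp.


Shrinkage = ((135.8-132.3)/135.8)*100 = 2.5773 %


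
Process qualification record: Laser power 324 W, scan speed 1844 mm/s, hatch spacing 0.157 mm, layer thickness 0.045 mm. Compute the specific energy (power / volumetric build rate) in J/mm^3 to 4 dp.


Build rate = 1844 * 0.157 * 0.045 = 13.02786 mm^3/s
SE = 324 / 13.02786 = 24.8698 J/mm^3


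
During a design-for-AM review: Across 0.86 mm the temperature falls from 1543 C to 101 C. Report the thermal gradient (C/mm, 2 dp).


G = (1543-101)/0.86 = 1676.74 C/mm


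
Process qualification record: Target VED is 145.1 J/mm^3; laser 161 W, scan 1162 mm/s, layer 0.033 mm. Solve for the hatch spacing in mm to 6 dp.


h = 161 / (145.1*1162*0.033) = 0.028936 mm


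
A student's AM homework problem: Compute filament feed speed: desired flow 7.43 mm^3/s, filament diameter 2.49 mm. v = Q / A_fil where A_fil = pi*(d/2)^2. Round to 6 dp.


A = pi*(2.49/2)^2 = 4.869547
v = 7.43 / 4.869547 = 1.525809 mm/s


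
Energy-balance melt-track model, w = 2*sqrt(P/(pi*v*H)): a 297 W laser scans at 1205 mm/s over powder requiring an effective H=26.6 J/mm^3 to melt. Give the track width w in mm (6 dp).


w = 2*sqrt(297/(pi*1205*26.6)) = 0.108617 mm


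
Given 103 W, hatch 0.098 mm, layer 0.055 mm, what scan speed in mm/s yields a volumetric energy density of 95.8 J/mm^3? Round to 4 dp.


v = 103 / (95.8*0.098*0.055) = 199.4725 mm/s


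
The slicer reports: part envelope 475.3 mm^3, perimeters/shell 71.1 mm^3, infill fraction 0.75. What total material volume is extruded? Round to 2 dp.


V_infill = (475.3 - 71.1) * 0.75 = 303.15
V_total = 71.1 + 303.15 = 374.25 mm^3


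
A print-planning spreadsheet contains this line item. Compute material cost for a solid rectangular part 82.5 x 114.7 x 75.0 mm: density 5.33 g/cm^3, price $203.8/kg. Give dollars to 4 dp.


V = 82.5 * 114.7 * 75.0 = 709706.25 mm^3 = 709.70625 cm^3
Mass = 709.70625 * 5.33 / 1000 = 3.78273431 kg
Cost = 3.78273431 * 203.8 = 770.9213 $


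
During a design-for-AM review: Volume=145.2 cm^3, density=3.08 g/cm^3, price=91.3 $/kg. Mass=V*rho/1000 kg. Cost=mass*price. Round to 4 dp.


Mass = 145.2*3.08/1000 = 0.447216 kg
Cost = 0.447216 * 91.3 = 40.8308 $


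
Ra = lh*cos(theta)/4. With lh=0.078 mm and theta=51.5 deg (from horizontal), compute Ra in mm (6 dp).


Ra = 0.078 * cos(51.5) / 4 = 0.012139 mm


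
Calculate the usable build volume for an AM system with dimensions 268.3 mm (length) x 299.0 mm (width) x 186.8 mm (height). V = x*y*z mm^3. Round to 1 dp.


V = 268.3 * 299.0 * 186.8 = 14985413.6 mm^3


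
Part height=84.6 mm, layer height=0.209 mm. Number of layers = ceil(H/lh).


Layers = ceil(84.6/0.209) = 405


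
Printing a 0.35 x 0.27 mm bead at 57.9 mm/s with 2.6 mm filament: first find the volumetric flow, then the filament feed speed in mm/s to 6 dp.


Q = 0.35 * 0.27 * 57.9 = 5.47155 mm^3/s
A_fil = pi*(2.6/2)^2 = 5.30929158 mm^2
v_feed = 5.47155 / 5.30929158 = 1.030561 mm/s


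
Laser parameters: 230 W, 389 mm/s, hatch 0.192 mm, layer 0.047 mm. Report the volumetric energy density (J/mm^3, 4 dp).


E = 230 / (389*0.192*0.047) = 65.5208 J/mm^3


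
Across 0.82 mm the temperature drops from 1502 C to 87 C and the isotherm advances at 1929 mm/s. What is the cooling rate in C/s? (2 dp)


G = (1502-87)/0.82 = 1725.6097561 C/mm
CR = 1725.6097561 * 1929 = 3328701.22 C/s


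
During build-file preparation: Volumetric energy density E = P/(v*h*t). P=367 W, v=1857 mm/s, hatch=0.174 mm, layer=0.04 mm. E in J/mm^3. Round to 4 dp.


E = 367 / (1857*0.174*0.04) = 28.3952 J/mm^3


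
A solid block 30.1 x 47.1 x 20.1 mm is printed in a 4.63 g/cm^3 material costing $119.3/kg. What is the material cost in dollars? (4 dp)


V = 30.1 * 47.1 * 20.1 = 28495.971 mm^3 = 28.495971 cm^3
Mass = 28.495971 * 4.63 / 1000 = 0.13193635 kg
Cost = 0.13193635 * 119.3 = 15.74 $


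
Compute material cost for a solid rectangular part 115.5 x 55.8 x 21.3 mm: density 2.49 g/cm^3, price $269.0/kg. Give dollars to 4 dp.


V = 115.5 * 55.8 * 21.3 = 137276.37 mm^3 = 137.27637 cm^3
Mass = 137.27637 * 2.49 / 1000 = 0.34181816 kg
Cost = 0.34181816 * 269.0 = 91.9491 $


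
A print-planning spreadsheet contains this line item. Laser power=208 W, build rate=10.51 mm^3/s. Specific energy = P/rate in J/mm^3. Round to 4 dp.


SE = 208 / 10.51 = 19.7907 J/mm^3


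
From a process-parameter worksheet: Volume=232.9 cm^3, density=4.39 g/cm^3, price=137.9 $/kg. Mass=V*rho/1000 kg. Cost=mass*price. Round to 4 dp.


Mass = 232.9*4.39/1000 = 1.022431 kg
Cost = 1.022431 * 137.9 = 140.9932 $


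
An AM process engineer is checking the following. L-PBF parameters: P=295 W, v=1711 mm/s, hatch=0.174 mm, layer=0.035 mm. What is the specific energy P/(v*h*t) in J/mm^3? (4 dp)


Build rate = 1711 * 0.174 * 0.035 = 10.41999 mm^3/s
SE = 295 / 10.41999 = 28.311 J/mm^3


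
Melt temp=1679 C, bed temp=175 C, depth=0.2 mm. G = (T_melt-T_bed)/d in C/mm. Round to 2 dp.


G = (1679-175)/0.2 = 7520.0 C/mm


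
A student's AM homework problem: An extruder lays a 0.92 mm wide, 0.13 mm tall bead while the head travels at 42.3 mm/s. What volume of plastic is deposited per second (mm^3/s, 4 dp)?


Rate = 0.92 * 0.13 * 42.3 = 5.0591 mm^3/s


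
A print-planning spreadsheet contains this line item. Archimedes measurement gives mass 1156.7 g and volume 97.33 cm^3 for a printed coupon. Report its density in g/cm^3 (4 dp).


rho = 1156.7 / 97.33 = 11.8843 g/cm^3


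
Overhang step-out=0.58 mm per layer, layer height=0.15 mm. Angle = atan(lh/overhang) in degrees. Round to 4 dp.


angle = atan(0.15/0.58) = 14.5002 degrees


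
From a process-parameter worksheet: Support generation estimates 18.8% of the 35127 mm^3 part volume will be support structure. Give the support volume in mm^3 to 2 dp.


V_support = 35127 * 0.188 = 6603.88 mm^3


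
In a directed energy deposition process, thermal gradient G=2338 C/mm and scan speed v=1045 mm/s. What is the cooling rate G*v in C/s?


CR = 2338 * 1045 = 2443210 C/s


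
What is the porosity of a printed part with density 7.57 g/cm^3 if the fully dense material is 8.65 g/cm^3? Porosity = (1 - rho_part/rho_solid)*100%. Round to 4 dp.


Porosity = (1-7.57/8.65)*100 = 12.4855 %


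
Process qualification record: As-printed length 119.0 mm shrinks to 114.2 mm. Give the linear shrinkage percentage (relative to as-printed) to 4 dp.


Shrinkage = ((119.0-114.2)/119.0)*100 = 4.0336 %


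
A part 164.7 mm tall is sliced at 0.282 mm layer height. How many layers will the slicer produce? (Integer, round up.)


Layers = ceil(164.7/0.282) = 585


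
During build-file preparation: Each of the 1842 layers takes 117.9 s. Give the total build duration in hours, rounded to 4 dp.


t = 1842 * 117.9 / 3600 = 60.3255 hrs


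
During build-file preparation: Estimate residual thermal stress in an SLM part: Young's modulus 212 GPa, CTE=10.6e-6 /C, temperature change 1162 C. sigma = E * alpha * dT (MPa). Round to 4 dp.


sigma = 212*1000 * 10.6e-6 * 1162 = 2611.2464 MPa


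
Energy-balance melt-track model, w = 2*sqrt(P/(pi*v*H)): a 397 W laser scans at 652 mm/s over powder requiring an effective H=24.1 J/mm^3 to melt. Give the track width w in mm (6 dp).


w = 2*sqrt(397/(pi*652*24.1)) = 0.179357 mm


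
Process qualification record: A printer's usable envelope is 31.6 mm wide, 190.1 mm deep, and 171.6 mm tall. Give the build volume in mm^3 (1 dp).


V = 31.6 * 190.1 * 171.6 = 1030828.7 mm^3


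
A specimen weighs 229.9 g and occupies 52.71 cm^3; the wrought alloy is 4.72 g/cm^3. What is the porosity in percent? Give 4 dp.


rho_part = 229.9 / 52.71 = 4.36160121 g/cm^3
Porosity = (1 - 4.36160121/4.72)*100 = 7.5932 %


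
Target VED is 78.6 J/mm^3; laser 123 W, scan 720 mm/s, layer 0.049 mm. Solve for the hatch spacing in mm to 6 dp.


h = 123 / (78.6*720*0.049) = 0.044356 mm


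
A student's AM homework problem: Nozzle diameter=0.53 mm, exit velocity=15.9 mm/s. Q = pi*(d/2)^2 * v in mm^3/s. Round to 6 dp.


A = pi*(0.53/2)^2 = 0.22061834 mm^2
Q = 0.22061834 * 15.9 = 3.507832 mm^3/s


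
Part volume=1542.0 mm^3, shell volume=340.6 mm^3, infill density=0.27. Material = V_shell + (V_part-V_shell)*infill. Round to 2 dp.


V_infill = (1542.0 - 340.6) * 0.27 = 324.38
V_total = 340.6 + 324.38 = 664.98 mm^3


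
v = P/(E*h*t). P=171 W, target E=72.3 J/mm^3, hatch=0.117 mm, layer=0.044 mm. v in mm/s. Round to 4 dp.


v = 171 / (72.3*0.117*0.044) = 459.4299 mm/s


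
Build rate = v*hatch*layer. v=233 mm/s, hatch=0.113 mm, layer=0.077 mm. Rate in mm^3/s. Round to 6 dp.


Rate = 233 * 0.113 * 0.077 = 2.027333 mm^3/s


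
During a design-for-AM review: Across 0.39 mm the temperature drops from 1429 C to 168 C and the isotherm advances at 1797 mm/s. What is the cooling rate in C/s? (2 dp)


G = (1429-168)/0.39 = 3233.33333333 C/mm
CR = 3233.33333333 * 1797 = 5810300.0 C/s


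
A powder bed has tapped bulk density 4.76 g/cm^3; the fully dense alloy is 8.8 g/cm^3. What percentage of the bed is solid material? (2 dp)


Packing = (4.76/8.8)*100 = 54.09 %


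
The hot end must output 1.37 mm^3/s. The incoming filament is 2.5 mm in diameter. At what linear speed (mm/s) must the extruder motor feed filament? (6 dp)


A = pi*(2.5/2)^2 = 4.908739
v = 1.37 / 4.908739 = 0.279094 mm/s


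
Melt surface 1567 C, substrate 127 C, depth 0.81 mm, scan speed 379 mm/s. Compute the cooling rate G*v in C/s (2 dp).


G = (1567-127)/0.81 = 1777.77777778 C/mm
CR = 1777.77777778 * 379 = 673777.78 C/s


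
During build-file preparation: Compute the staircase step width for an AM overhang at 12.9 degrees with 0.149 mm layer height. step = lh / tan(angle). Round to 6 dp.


step = 0.149 / tan(12.9) = 0.650568 mm


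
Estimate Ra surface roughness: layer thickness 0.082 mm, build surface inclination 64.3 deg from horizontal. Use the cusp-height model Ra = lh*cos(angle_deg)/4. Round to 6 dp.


Ra = 0.082 * cos(64.3) / 4 = 0.00889 mm


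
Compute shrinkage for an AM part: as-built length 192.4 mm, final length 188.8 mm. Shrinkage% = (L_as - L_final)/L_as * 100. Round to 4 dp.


Shrinkage = ((192.4-188.8)/192.4)*100 = 1.8711 %


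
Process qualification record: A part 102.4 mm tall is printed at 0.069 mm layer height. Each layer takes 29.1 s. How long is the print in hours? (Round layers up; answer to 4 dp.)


Layers = ceil(102.4/0.069) = 1485
t = 1485 * 29.1 / 3600 = 12.0038 hrs


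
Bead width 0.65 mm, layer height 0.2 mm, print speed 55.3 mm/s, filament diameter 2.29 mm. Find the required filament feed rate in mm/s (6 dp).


Q = 0.65 * 0.2 * 55.3 = 7.189 mm^3/s
A_fil = pi*(2.29/2)^2 = 4.11870651 mm^2
v_feed = 7.189 / 4.11870651 = 1.745451 mm/s


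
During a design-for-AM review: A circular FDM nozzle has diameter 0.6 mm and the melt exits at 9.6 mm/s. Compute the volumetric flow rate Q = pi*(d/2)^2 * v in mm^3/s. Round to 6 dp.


A = pi*(0.6/2)^2 = 0.28274334 mm^2
Q = 0.28274334 * 9.6 = 2.714336 mm^3/s


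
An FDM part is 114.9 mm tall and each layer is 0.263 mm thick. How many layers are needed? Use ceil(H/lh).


Layers = ceil(114.9/0.263) = 437


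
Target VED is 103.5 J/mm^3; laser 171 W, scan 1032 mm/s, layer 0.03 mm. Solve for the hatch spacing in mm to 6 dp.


h = 171 / (103.5*1032*0.03) = 0.053365 mm


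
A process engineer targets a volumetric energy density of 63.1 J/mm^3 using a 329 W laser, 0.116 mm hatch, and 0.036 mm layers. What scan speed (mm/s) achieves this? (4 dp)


v = 329 / (63.1*0.116*0.036) = 1248.5503 mm/s


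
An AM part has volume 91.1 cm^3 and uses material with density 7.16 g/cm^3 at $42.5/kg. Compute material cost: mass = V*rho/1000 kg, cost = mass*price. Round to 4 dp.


Mass = 91.1*7.16/1000 = 0.652276 kg
Cost = 0.652276 * 42.5 = 27.7217 $


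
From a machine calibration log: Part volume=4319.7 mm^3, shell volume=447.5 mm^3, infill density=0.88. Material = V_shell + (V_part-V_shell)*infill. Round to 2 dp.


V_infill = (4319.7 - 447.5) * 0.88 = 3407.54
V_total = 447.5 + 3407.54 = 3855.04 mm^3


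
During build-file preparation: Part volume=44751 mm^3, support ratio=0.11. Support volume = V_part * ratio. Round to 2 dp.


V_support = 44751 * 0.11 = 4922.61 mm^3


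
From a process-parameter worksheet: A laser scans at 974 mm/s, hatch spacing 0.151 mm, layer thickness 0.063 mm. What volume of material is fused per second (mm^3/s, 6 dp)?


Rate = 974 * 0.151 * 0.063 = 9.265662 mm^3/s


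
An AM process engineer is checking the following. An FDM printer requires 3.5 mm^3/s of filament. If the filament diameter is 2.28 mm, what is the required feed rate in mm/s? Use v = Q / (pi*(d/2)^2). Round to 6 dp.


A = pi*(2.28/2)^2 = 4.082814
v = 3.5 / 4.082814 = 0.857252 mm/s


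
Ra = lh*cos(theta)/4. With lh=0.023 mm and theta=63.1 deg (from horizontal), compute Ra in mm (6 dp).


Ra = 0.023 * cos(63.1) / 4 = 0.002601 mm


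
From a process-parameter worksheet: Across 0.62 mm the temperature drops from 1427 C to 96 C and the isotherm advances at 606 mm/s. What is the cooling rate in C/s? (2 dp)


G = (1427-96)/0.62 = 2146.77419355 C/mm
CR = 2146.77419355 * 606 = 1300945.16 C/s


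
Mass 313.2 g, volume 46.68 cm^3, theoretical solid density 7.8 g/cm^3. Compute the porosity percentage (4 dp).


rho_part = 313.2 / 46.68 = 6.70951157 g/cm^3
Porosity = (1 - 6.70951157/7.8)*100 = 13.9806 %


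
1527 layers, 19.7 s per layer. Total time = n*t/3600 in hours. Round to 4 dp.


t = 1527 * 19.7 / 3600 = 8.3561 hrs


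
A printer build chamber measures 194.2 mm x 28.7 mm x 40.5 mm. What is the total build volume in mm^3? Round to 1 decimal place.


V = 194.2 * 28.7 * 40.5 = 225728.4 mm^3


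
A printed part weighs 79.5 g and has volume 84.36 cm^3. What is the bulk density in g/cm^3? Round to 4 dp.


rho = 79.5 / 84.36 = 0.9424 g/cm^3


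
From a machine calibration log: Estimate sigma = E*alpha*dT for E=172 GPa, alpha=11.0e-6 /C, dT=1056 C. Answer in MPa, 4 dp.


sigma = 172*1000 * 11.0e-6 * 1056 = 1997.952 MPa


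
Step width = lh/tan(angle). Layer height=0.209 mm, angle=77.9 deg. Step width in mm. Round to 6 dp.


step = 0.209 / tan(77.9) = 0.044806 mm


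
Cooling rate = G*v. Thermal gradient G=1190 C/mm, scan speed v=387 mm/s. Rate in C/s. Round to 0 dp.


CR = 1190 * 387 = 460530 C/s


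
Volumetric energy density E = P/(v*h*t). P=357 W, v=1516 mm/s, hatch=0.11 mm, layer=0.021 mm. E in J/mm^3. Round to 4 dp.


E = 357 / (1516*0.11*0.021) = 101.9429 J/mm^3


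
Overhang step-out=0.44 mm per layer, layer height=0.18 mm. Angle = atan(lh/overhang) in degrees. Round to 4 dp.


angle = atan(0.18/0.44) = 22.249 degrees


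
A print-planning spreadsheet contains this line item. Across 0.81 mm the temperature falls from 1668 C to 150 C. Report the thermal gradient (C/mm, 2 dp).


G = (1668-150)/0.81 = 1874.07 C/mm


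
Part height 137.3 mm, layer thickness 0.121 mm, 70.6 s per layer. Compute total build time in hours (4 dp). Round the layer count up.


Layers = ceil(137.3/0.121) = 1135
t = 1135 * 70.6 / 3600 = 22.2586 hrs


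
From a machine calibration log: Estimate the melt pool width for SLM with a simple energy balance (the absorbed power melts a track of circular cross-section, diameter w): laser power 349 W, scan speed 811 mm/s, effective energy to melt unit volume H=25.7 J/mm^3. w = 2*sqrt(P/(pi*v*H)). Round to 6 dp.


w = 2*sqrt(349/(pi*811*25.7)) = 0.146013 mm


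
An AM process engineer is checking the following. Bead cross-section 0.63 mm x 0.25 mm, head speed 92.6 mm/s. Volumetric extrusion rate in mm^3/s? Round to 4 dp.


Rate = 0.63 * 0.25 * 92.6 = 14.5845 mm^3/s


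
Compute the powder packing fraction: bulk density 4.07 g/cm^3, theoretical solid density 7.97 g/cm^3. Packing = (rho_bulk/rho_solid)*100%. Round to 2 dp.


Packing = (4.07/7.97)*100 = 51.07 %


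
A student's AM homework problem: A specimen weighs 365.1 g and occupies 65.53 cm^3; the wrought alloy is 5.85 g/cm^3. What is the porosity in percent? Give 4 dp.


rho_part = 365.1 / 65.53 = 5.57149397 g/cm^3
Porosity = (1 - 5.57149397/5.85)*100 = 4.7608 %


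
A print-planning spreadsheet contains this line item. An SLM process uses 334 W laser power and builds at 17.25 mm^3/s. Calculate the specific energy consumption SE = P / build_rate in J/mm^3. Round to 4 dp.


SE = 334 / 17.25 = 19.3623 J/mm^3


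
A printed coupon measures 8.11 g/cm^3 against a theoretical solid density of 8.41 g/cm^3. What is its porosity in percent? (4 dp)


Porosity = (1-8.11/8.41)*100 = 3.5672 %
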